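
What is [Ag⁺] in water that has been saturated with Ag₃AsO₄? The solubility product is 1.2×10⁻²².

Ag₃AsO₄(s) ⇌ 3 Ag⁺(aq) + AsO₄³⁻(aq)
Let s be the molar solubility. Then [Ag⁺] = 3s and [AsO₄³⁻] = s.
Ksp = [Ag⁺]^3[AsO₄³⁻] = (3s)^3 · s = 27s^4 = 1.2×10⁻²²
s = 1.5×10⁻⁶ mol L⁻¹
[Ag⁺] = 3s = 4.4×10⁻⁶ mol L⁻¹

4.4×10⁻⁶ M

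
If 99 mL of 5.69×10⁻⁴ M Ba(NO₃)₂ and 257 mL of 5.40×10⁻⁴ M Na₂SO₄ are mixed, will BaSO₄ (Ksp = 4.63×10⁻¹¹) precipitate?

Yes

After mixing, V = 99 mL + 257 mL = 356 mL.
[Ba²⁺] = (5.69×10⁻⁴)(99)/356 = 1.58×10⁻⁴ M
[SO₄²⁻] = (5.40×10⁻⁴)(257)/356 = 3.90×10⁻⁴ M
Q = [Ba²⁺][SO₄²⁻] = 6.17×10⁻⁸
Q = 6.17×10⁻⁸ > Ksp = 4.63×10⁻¹¹, so the solution is supersaturated and BaSO₄ precipitates.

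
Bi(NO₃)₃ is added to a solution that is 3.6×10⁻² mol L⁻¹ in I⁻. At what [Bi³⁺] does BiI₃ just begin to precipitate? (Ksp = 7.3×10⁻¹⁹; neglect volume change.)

Precipitation of each salt begins when its ion product equals Ksp.
BiI₃(s) ⇌ Bi³⁺(aq) + 3 I⁻(aq)
Ksp = [Bi³⁺][I⁻]^3 = [Bi³⁺](3.6×10⁻²)^3
[Bi³⁺] = 7.3×10⁻¹⁹ / (3.6×10⁻²)^3 = 1.6×10⁻¹⁴
[Bi³⁺] = 1.6×10⁻¹⁴ mol L⁻¹

1.6×10⁻¹⁴ M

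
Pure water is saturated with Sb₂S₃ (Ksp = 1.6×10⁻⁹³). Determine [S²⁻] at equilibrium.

Sb₂S₃(s) ⇌ 2 Sb³⁺(aq) + 3 S²⁻(aq)
With molar solubility s: [Sb³⁺] = 2s, [S²⁻] = 3s.
Ksp = [Sb³⁺]^2[S²⁻]^3 = (2s)^2 · (3s)^3 = 108s^5 = 1.6×10⁻⁹³
s = 1.1×10⁻¹⁹ mol L⁻¹
[S²⁻] = 3s = 3.2×10⁻¹⁹ mol L⁻¹

3.2×10⁻¹⁹ M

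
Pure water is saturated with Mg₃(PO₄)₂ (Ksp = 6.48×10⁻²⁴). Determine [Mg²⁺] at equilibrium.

Mg₃(PO₄)₂(s) ⇌ 3 Mg²⁺(aq) + 2 PO₄³⁻(aq)
Call the molar solubility s, so that [Mg²⁺] = 3s and [PO₄³⁻] = 2s.
Ksp = [Mg²⁺]^3[PO₄³⁻]^2 = (3s)^3 · (2s)^2 = 108s^5 = 6.48×10⁻²⁴
s = 9.03×10⁻⁶ M
[Mg²⁺] = 3s = 2.71×10⁻⁵ M

2.71×10⁻⁵ M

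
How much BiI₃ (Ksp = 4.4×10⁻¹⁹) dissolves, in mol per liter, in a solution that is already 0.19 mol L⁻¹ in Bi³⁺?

4.4×10⁻⁷ M

BiI₃(s) ⇌ Bi³⁺(aq) + 3 I⁻(aq)
The solution already contains Bi³⁺ at 0.19 mol L⁻¹. Let s be the molar solubility of BiI₃.
[Bi³⁺] ≈ 0.19 mol L⁻¹ (common ion dominates); [I⁻] = 3s.
Ksp = [Bi³⁺][I⁻]^3 = (0.19)(3s)^3
(3s)^3 = 4.4×10⁻¹⁹ / (0.19) = 2.3×10⁻¹⁸
s = 4.4×10⁻⁷ mol L⁻¹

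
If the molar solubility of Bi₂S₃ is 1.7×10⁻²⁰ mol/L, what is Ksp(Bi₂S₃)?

Ksp = 1.5×10⁻⁹⁷

Bi₂S₃(s) ⇌ 2 Bi³⁺(aq) + 3 S²⁻(aq)
For each mole of Bi₂S₃ that dissolves per liter, [Bi³⁺] = 2s and [S²⁻] = 3s; let s denote this solubility.
Ksp = [Bi³⁺]^2[S²⁻]^3 = (2s)^2 · (3s)^3 = 108s^5
Ksp = 108 × (1.7×10⁻²⁰)^5 = 1.5×10⁻⁹⁷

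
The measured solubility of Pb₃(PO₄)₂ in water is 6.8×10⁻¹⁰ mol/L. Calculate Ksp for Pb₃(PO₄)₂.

Pb₃(PO₄)₂(s) ⇌ 3 Pb²⁺(aq) + 2 PO₄³⁻(aq)
Let s be the molar solubility. Then [Pb²⁺] = 3s and [PO₄³⁻] = 2s.
Ksp = [Pb²⁺]^3[PO₄³⁻]^2 = (3s)^3 · (2s)^2 = 108s^5
Ksp = 108 × (6.8×10⁻¹⁰)^5 = 1.6×10⁻⁴⁴

Ksp = 1.6×10⁻⁴⁴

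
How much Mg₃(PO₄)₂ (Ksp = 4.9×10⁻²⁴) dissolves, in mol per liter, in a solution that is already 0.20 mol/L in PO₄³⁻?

Mg₃(PO₄)₂(s) ⇌ 3 Mg²⁺(aq) + 2 PO₄³⁻(aq)
PO₄³⁻ is already present at 0.20 mol/L. If s mol/L of Mg₃(PO₄)₂ dissolves, [Mg²⁺] = 3s while [PO₄³⁻] ≈ 0.20 mol/L.
Ksp = [Mg²⁺]^3[PO₄³⁻]^2 = (3s)^3(0.20)^2
(3s)^3 = 4.9×10⁻²⁴ / (0.20)^2 = 1.2×10⁻²²
s = 1.7×10⁻⁸ mol/L

1.7×10⁻⁸ M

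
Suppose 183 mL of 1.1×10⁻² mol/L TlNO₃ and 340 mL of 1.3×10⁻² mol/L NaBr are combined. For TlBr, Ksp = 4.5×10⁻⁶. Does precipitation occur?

Yes

After mixing, V = 183 mL + 340 mL = 523 mL.
[Tl⁺] = (1.1×10⁻²)(183)/523 = 3.8×10⁻³ mol/L
[Br⁻] = (1.3×10⁻²)(340)/523 = 8.5×10⁻³ mol/L
Q = [Tl⁺][Br⁻] = 3.3×10⁻⁵
Q = 3.3×10⁻⁵ > Ksp = 4.5×10⁻⁶, so the solution is supersaturated and TlBr precipitates.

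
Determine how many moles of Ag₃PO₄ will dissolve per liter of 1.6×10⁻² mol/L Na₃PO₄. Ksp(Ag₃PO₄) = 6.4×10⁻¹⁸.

2.5×10⁻⁶ M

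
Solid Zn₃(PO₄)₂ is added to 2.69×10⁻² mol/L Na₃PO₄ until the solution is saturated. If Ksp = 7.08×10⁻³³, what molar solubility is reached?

7.13×10⁻¹¹ M

Zn₃(PO₄)₂(s) ⇌ 3 Zn²⁺(aq) + 2 PO₄³⁻(aq)
PO₄³⁻ is already present at 2.69×10⁻² mol/L. If s mol/L of Zn₃(PO₄)₂ dissolves, [Zn²⁺] = 3s while [PO₄³⁻] ≈ 2.69×10⁻² mol/L.
Ksp = [Zn²⁺]^3[PO₄³⁻]^2 = (3s)^3(2.69×10⁻²)^2
(3s)^3 = 7.08×10⁻³³ / (2.69×10⁻²)^2 = 9.78×10⁻³⁰
s = 7.13×10⁻¹¹ mol/L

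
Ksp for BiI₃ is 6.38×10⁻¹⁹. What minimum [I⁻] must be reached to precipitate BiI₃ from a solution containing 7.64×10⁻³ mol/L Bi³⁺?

4.37×10⁻⁶ M

A salt starts to precipitate once the ion product Q reaches its Ksp.
BiI₃(s) ⇌ Bi³⁺(aq) + 3 I⁻(aq)
Ksp = [Bi³⁺][I⁻]^3 = [I⁻]^3(7.64×10⁻³)
[I⁻]^3 = 6.38×10⁻¹⁹ / (7.64×10⁻³) = 8.35×10⁻¹⁷
[I⁻] = 4.37×10⁻⁶ mol/L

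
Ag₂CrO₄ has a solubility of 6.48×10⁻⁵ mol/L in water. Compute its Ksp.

Ksp = 1.09×10⁻¹²

Ag₂CrO₄(s) ⇌ 2 Ag⁺(aq) + CrO₄²⁻(aq)
If s mol/L of Ag₂CrO₄ dissolves, [Ag⁺] = 2s and [CrO₄²⁻] = s.
Ksp = [Ag⁺]^2[CrO₄²⁻] = (2s)^2 · s = 4s^3
Ksp = 4 × (6.48×10⁻⁵)^3 = 1.09×10⁻¹²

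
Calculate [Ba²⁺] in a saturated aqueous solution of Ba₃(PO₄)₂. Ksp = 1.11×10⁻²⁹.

Ba₃(PO₄)₂(s) ⇌ 3 Ba²⁺(aq) + 2 PO₄³⁻(aq)
With molar solubility s: [Ba²⁺] = 3s, [PO₄³⁻] = 2s.
Ksp = [Ba²⁺]^3[PO₄³⁻]^2 = (3s)^3 · (2s)^2 = 108s^5 = 1.11×10⁻²⁹
s = 6.34×10⁻⁷ mol L⁻¹
[Ba²⁺] = 3s = 1.90×10⁻⁶ mol L⁻¹

1.90×10⁻⁶ M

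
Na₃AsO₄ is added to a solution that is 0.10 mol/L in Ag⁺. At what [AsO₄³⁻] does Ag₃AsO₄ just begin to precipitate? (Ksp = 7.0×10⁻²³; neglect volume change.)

7.0×10⁻²⁰ M

Each salt precipitates once Q = Ksp for that salt.
Ag₃AsO₄(s) ⇌ 3 Ag⁺(aq) + AsO₄³⁻(aq)
Ksp = [Ag⁺]^3[AsO₄³⁻] = [AsO₄³⁻](0.10)^3
[AsO₄³⁻] = 7.0×10⁻²³ / (0.10)^3 = 7.0×10⁻²⁰
[AsO₄³⁻] = 7.0×10⁻²⁰ mol/L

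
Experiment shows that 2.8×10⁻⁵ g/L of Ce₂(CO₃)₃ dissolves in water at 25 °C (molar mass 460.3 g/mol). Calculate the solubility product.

Convert to molarity: s = 2.8×10⁻⁵ / 460.3 = 6.083×10⁻⁸ mol/L
Ce₂(CO₃)₃(s) ⇌ 2 Ce³⁺(aq) + 3 CO₃²⁻(aq)
Let s be the molar solubility. Then [Ce³⁺] = 2s and [CO₃²⁻] = 3s.
Ksp = [Ce³⁺]^2[CO₃²⁻]^3 = (2s)^2 · (3s)^3 = 108s^5
Ksp = 108 × (6.083×10⁻⁸)^5 = 9.0×10⁻³⁵

Ksp = 9.0×10⁻³⁵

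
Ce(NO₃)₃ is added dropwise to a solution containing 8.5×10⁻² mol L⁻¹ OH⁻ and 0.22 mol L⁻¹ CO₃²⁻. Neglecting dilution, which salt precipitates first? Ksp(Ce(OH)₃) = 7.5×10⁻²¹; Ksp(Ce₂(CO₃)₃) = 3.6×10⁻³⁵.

Ce(OH)₃

Precipitation begins when Q = Ksp.
For Ce(OH)₃: [Ce³⁺] = (Ksp/[OH⁻]^3) = 1.2×10⁻¹⁷ mol L⁻¹
For Ce₂(CO₃)₃: [Ce³⁺] = (Ksp/[CO₃²⁻]^3)^(1/2) = 5.8×10⁻¹⁷ mol L⁻¹
Since Ce(OH)₃ needs less Ce³⁺ to reach saturation, it precipitates first.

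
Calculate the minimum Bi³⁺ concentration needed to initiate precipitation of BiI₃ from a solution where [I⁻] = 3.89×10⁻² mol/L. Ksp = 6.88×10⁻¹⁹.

Each salt precipitates once Q = Ksp for that salt.
BiI₃(s) ⇌ Bi³⁺(aq) + 3 I⁻(aq)
Ksp = [Bi³⁺][I⁻]^3 = [Bi³⁺](3.89×10⁻²)^3
[Bi³⁺] = 6.88×10⁻¹⁹ / (3.89×10⁻²)^3 = 1.17×10⁻¹⁴
[Bi³⁺] = 1.17×10⁻¹⁴ mol/L

1.17×10⁻¹⁴ M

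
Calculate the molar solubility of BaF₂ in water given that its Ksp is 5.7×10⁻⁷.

5.2×10⁻³ M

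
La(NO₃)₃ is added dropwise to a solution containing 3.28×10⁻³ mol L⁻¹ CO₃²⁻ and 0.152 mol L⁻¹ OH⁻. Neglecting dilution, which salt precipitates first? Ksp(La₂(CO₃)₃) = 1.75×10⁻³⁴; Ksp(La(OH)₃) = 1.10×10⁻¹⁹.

La(OH)₃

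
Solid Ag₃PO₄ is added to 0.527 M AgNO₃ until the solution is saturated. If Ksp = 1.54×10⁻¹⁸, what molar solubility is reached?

1.05×10⁻¹⁷ M

Ag₃PO₄(s) ⇌ 3 Ag⁺(aq) + PO₄³⁻(aq)
Ag⁺ is already present at 0.527 M. If s mol/L of Ag₃PO₄ dissolves, [PO₄³⁻] = s while [Ag⁺] ≈ 0.527 M.
Ksp = [Ag⁺]^3[PO₄³⁻] = (0.527)^3s
s = 1.54×10⁻¹⁸ / (0.527)^3 = 1.05×10⁻¹⁷
s = 1.05×10⁻¹⁷ M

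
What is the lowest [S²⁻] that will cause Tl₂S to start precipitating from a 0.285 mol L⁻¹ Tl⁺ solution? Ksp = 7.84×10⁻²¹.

A salt starts to precipitate once the ion product Q reaches its Ksp.
Tl₂S(s) ⇌ 2 Tl⁺(aq) + S²⁻(aq)
Ksp = [Tl⁺]^2[S²⁻] = [S²⁻](0.285)^2
[S²⁻] = 7.84×10⁻²¹ / (0.285)^2 = 9.65×10⁻²⁰
[S²⁻] = 9.65×10⁻²⁰ mol L⁻¹

9.65×10⁻²⁰ M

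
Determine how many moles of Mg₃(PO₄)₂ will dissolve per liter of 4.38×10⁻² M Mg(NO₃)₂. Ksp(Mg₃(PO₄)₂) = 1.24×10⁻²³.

1.92×10⁻¹⁰ M

Mg₃(PO₄)₂(s) ⇌ 3 Mg²⁺(aq) + 2 PO₄³⁻(aq)
Let s be the solubility of Mg₃(PO₄)₂ here. The common ion gives [Mg²⁺] ≈ 4.38×10⁻² M, and [PO₄³⁻] = 2s.
Ksp = [Mg²⁺]^3[PO₄³⁻]^2 = (4.38×10⁻²)^3(2s)^2
(2s)^2 = 1.24×10⁻²³ / (4.38×10⁻²)^3 = 1.48×10⁻¹⁹
s = 1.92×10⁻¹⁰ M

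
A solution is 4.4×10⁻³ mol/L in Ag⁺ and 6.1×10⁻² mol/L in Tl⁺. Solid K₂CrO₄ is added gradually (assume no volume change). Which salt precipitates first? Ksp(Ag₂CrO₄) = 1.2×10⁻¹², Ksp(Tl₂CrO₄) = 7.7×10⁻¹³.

Precipitation begins when Q = Ksp.
For Ag₂CrO₄: [CrO₄²⁻] = (Ksp/[Ag⁺]^2) = 6.2×10⁻⁸ mol/L
For Tl₂CrO₄: [CrO₄²⁻] = (Ksp/[Tl⁺]^2) = 2.1×10⁻¹⁰ mol/L
Since Tl₂CrO₄ needs less CrO₄²⁻ to reach saturation, it precipitates first.

Tl₂CrO₄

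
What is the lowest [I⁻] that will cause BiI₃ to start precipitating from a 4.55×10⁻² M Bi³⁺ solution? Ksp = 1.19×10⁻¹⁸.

2.97×10⁻⁶ M

Precipitation of each salt begins when its ion product equals Ksp.
BiI₃(s) ⇌ Bi³⁺(aq) + 3 I⁻(aq)
Ksp = [Bi³⁺][I⁻]^3 = [I⁻]^3(4.55×10⁻²)
[I⁻]^3 = 1.19×10⁻¹⁸ / (4.55×10⁻²) = 2.62×10⁻¹⁷
[I⁻] = 2.97×10⁻⁶ M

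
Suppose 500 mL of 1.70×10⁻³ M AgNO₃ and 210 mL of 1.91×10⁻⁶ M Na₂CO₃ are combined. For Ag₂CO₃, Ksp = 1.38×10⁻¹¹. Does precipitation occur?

No

Total volume after mixing = 500 + 210 = 710 mL.
[Ag⁺] = (1.70×10⁻³)(500)/710 = 1.20×10⁻³ M
[CO₃²⁻] = (1.91×10⁻⁶)(210)/710 = 5.65×10⁻⁷ M
Q = [Ag⁺]^2[CO₃²⁻] = 8.10×10⁻¹³
Since Q (8.10×10⁻¹³) is less than Ksp (1.38×10⁻¹¹), no Ag₂CO₃ precipitates.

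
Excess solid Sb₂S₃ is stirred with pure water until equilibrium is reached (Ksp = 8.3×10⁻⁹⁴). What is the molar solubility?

9.5×10⁻²⁰ M

Sb₂S₃(s) ⇌ 2 Sb³⁺(aq) + 3 S²⁻(aq)
With molar solubility s: [Sb³⁺] = 2s, [S²⁻] = 3s.
Ksp = [Sb³⁺]^2[S²⁻]^3 = (2s)^2 · (3s)^3 = 108s^5
108s^5 = 8.3×10⁻⁹⁴  ⇒  s^5 = 7.7×10⁻⁹⁶
Taking the 5th root, s = 9.5×10⁻²⁰ mol/L.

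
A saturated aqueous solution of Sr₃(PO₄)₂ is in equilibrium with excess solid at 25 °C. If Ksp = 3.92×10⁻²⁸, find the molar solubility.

Sr₃(PO₄)₂(s) ⇌ 3 Sr²⁺(aq) + 2 PO₄³⁻(aq)
If s mol/L of Sr₃(PO₄)₂ dissolves, [Sr²⁺] = 3s and [PO₄³⁻] = 2s.
Ksp = [Sr²⁺]^3[PO₄³⁻]^2 = (3s)^3 · (2s)^2 = 108s^5
108s^5 = 3.92×10⁻²⁸  ⇒  s^5 = 3.63×10⁻³⁰
s = 1.29×10⁻⁶ mol/L

1.29×10⁻⁶ M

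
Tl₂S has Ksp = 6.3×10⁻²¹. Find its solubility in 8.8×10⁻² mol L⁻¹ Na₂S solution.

1.3×10⁻¹⁰ M

Tl₂S(s) ⇌ 2 Tl⁺(aq) + S²⁻(aq)
The solution already contains S²⁻ at 8.8×10⁻² mol L⁻¹. Let s be the molar solubility of Tl₂S.
[S²⁻] ≈ 8.8×10⁻² mol L⁻¹ (common ion dominates); [Tl⁺] = 2s.
Ksp = [Tl⁺]^2[S²⁻] = (2s)^2(8.8×10⁻²)
(2s)^2 = 6.3×10⁻²¹ / (8.8×10⁻²) = 7.2×10⁻²⁰
s = 1.3×10⁻¹⁰ mol L⁻¹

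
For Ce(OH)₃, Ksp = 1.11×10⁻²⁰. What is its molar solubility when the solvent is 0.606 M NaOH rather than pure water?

Ce(OH)₃(s) ⇌ Ce³⁺(aq) + 3 OH⁻(aq)
The solution already contains OH⁻ at 0.606 M. Let s be the molar solubility of Ce(OH)₃.
[OH⁻] ≈ 0.606 M (common ion dominates); [Ce³⁺] = s.
Ksp = [Ce³⁺][OH⁻]^3 = s(0.606)^3
s = 1.11×10⁻²⁰ / (0.606)^3 = 4.99×10⁻²⁰
s = 4.99×10⁻²⁰ M

4.99×10⁻²⁰ M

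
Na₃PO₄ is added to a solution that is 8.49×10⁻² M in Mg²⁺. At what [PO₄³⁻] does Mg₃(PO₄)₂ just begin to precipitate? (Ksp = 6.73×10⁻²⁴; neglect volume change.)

Precipitation of each salt begins when its ion product equals Ksp.
Mg₃(PO₄)₂(s) ⇌ 3 Mg²⁺(aq) + 2 PO₄³⁻(aq)
Ksp = [Mg²⁺]^3[PO₄³⁻]^2 = [PO₄³⁻]^2(8.49×10⁻²)^3
[PO₄³⁻]^2 = 6.73×10⁻²⁴ / (8.49×10⁻²)^3 = 1.10×10⁻²⁰
[PO₄³⁻] = 1.05×10⁻¹⁰ M

1.05×10⁻¹⁰ M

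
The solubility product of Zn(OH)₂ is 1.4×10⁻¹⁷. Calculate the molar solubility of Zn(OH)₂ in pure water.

Zn(OH)₂(s) ⇌ Zn²⁺(aq) + 2 OH⁻(aq)
For each mole of Zn(OH)₂ that dissolves per liter, [Zn²⁺] = s and [OH⁻] = 2s; let s denote this solubility.
Ksp = [Zn²⁺][OH⁻]^2 = s · (2s)^2 = 4s^3
4s^3 = 1.4×10⁻¹⁷  ⇒  s^3 = 3.5×10⁻¹⁸
s = 1.5×10⁻⁶ mol/L

1.5×10⁻⁶ M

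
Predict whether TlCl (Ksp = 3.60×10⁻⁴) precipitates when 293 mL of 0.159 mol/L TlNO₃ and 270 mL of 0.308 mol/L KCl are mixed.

Yes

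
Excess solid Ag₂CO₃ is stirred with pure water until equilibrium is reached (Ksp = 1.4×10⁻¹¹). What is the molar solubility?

1.5×10⁻⁴ M

Ag₂CO₃(s) ⇌ 2 Ag⁺(aq) + CO₃²⁻(aq)
If s mol/L of Ag₂CO₃ dissolves, [Ag⁺] = 2s and [CO₃²⁻] = s.
Ksp = [Ag⁺]^2[CO₃²⁻] = (2s)^2 · s = 4s^3
4s^3 = 1.4×10⁻¹¹  ⇒  s^3 = 3.5×10⁻¹²
Taking the 3rd root, s = 1.5×10⁻⁴ mol/L.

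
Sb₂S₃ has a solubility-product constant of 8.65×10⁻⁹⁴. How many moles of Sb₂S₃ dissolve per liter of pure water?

9.57×10⁻²⁰ M

Sb₂S₃(s) ⇌ 2 Sb³⁺(aq) + 3 S²⁻(aq)
With molar solubility s: [Sb³⁺] = 2s, [S²⁻] = 3s.
Ksp = [Sb³⁺]^2[S²⁻]^3 = (2s)^2 · (3s)^3 = 108s^5
108s^5 = 8.65×10⁻⁹⁴  ⇒  s^5 = 8.01×10⁻⁹⁶
s = 9.57×10⁻²⁰ mol/L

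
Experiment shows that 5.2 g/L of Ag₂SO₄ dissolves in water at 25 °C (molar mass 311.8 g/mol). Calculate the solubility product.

Convert to molarity: s = 5.2 / 311.8 = 1.668×10⁻² mol/L
Ag₂SO₄(s) ⇌ 2 Ag⁺(aq) + SO₄²⁻(aq)
With molar solubility s: [Ag⁺] = 2s, [SO₄²⁻] = s.
Ksp = [Ag⁺]^2[SO₄²⁻] = (2s)^2 · s = 4s^3
Ksp = 4 × (1.668×10⁻²)^3 = 1.9×10⁻⁵

Ksp = 1.9×10⁻⁵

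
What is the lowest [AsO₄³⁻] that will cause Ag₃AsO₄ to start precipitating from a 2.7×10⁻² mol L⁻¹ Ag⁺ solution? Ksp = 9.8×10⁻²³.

5.0×10⁻¹⁸ M

A salt starts to precipitate once the ion product Q reaches its Ksp.
Ag₃AsO₄(s) ⇌ 3 Ag⁺(aq) + AsO₄³⁻(aq)
Ksp = [Ag⁺]^3[AsO₄³⁻] = [AsO₄³⁻](2.7×10⁻²)^3
[AsO₄³⁻] = 9.8×10⁻²³ / (2.7×10⁻²)^3 = 5.0×10⁻¹⁸
[AsO₄³⁻] = 5.0×10⁻¹⁸ mol L⁻¹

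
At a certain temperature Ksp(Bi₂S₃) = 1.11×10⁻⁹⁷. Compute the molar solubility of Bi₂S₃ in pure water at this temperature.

1.59×10⁻²⁰ M

Bi₂S₃(s) ⇌ 2 Bi³⁺(aq) + 3 S²⁻(aq)
For each mole of Bi₂S₃ that dissolves per liter, [Bi³⁺] = 2s and [S²⁻] = 3s; let s denote this solubility.
Ksp = [Bi³⁺]^2[S²⁻]^3 = (2s)^2 · (3s)^3 = 108s^5
108s^5 = 1.11×10⁻⁹⁷  ⇒  s^5 = 1.03×10⁻⁹⁹
s = 1.59×10⁻²⁰ mol/L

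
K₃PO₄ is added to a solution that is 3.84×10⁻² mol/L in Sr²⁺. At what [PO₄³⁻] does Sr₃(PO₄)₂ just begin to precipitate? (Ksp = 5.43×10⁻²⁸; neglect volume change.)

3.10×10⁻¹² M

Precipitation begins when Q = Ksp.
Sr₃(PO₄)₂(s) ⇌ 3 Sr²⁺(aq) + 2 PO₄³⁻(aq)
Ksp = [Sr²⁺]^3[PO₄³⁻]^2 = [PO₄³⁻]^2(3.84×10⁻²)^3
[PO₄³⁻]^2 = 5.43×10⁻²⁸ / (3.84×10⁻²)^3 = 9.59×10⁻²⁴
[PO₄³⁻] = 3.10×10⁻¹² mol/L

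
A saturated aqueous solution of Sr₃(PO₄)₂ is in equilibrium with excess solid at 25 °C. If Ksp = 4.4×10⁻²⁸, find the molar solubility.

1.3×10⁻⁶ M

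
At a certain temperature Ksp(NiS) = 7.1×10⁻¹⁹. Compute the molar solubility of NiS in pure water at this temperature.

NiS(s) ⇌ Ni²⁺(aq) + S²⁻(aq)
For each mole of NiS that dissolves per liter, [Ni²⁺] = s and [S²⁻] = s; let s denote this solubility.
Ksp = [Ni²⁺][S²⁻] = s · s = s^2
s^2 = 7.1×10⁻¹⁹
Taking the 2nd root, s = 8.4×10⁻¹⁰ mol L⁻¹.

8.4×10⁻¹⁰ M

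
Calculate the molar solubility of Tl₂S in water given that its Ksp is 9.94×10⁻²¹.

Tl₂S(s) ⇌ 2 Tl⁺(aq) + S²⁻(aq)
Let s be the molar solubility. Then [Tl⁺] = 2s and [S²⁻] = s.
Ksp = [Tl⁺]^2[S²⁻] = (2s)^2 · s = 4s^3
4s^3 = 9.94×10⁻²¹  ⇒  s^3 = 2.49×10⁻²¹
s = 1.35×10⁻⁷ mol/L

1.35×10⁻⁷ M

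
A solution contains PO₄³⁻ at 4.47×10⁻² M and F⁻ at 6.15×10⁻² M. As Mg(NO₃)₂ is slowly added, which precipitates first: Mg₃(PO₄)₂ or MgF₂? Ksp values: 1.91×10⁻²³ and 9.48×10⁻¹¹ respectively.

MgF₂

Precipitation of each salt begins when its ion product equals Ksp.
For Mg₃(PO₄)₂: [Mg²⁺] = (Ksp/[PO₄³⁻]^2)^(1/3) = 2.12×10⁻⁷ M
For MgF₂: [Mg²⁺] = (Ksp/[F⁻]^2) = 2.51×10⁻⁸ M
Since MgF₂ needs less Mg²⁺ to reach saturation, it precipitates first.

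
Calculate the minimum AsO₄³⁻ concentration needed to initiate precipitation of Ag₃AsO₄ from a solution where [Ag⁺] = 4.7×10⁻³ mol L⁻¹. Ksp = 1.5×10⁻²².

1.4×10⁻¹⁵ M

Precipitation begins when Q = Ksp.
Ag₃AsO₄(s) ⇌ 3 Ag⁺(aq) + AsO₄³⁻(aq)
Ksp = [Ag⁺]^3[AsO₄³⁻] = [AsO₄³⁻](4.7×10⁻³)^3
[AsO₄³⁻] = 1.5×10⁻²² / (4.7×10⁻³)^3 = 1.4×10⁻¹⁵
[AsO₄³⁻] = 1.4×10⁻¹⁵ mol L⁻¹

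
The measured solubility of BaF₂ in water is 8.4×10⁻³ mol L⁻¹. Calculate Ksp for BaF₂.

BaF₂(s) ⇌ Ba²⁺(aq) + 2 F⁻(aq)
If s mol/L of BaF₂ dissolves, [Ba²⁺] = s and [F⁻] = 2s.
Ksp = [Ba²⁺][F⁻]^2 = s · (2s)^2 = 4s^3
Ksp = 4 × (8.4×10⁻³)^3 = 2.4×10⁻⁶

Ksp = 2.4×10⁻⁶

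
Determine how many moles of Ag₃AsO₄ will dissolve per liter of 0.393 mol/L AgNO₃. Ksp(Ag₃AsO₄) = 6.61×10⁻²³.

1.09×10⁻²¹ M

Ag₃AsO₄(s) ⇌ 3 Ag⁺(aq) + AsO₄³⁻(aq)
With Ag⁺ already at 0.393 mol/L and s small, take [Ag⁺] ≈ 0.393 mol/L and [AsO₄³⁻] = s.
Ksp = [Ag⁺]^3[AsO₄³⁻] = (0.393)^3s
s = 6.61×10⁻²³ / (0.393)^3 = 1.09×10⁻²¹
s = 1.09×10⁻²¹ mol/L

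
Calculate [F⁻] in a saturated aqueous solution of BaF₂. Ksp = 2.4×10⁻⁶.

BaF₂(s) ⇌ Ba²⁺(aq) + 2 F⁻(aq)
For each mole of BaF₂ that dissolves per liter, [Ba²⁺] = s and [F⁻] = 2s; let s denote this solubility.
Ksp = [Ba²⁺][F⁻]^2 = s · (2s)^2 = 4s^3 = 2.4×10⁻⁶
s = 8.4×10⁻³ mol L⁻¹
[F⁻] = 2s = 1.7×10⁻² mol L⁻¹

1.7×10⁻² M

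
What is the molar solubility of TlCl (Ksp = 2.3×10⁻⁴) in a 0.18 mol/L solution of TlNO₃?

TlCl(s) ⇌ Tl⁺(aq) + Cl⁻(aq)
Let s be the solubility of TlCl here. The common ion gives [Tl⁺] ≈ 0.18 mol/L, and [Cl⁻] = s.
Ksp = [Tl⁺][Cl⁻] = (0.18)s
s = 2.3×10⁻⁴ / (0.18) = 1.3×10⁻³
s = 1.3×10⁻³ mol/L

1.3×10⁻³ M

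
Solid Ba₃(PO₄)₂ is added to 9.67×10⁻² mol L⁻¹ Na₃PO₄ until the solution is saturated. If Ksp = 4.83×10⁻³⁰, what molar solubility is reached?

Ba₃(PO₄)₂(s) ⇌ 3 Ba²⁺(aq) + 2 PO₄³⁻(aq)
The solution already contains PO₄³⁻ at 9.67×10⁻² mol L⁻¹. Let s be the molar solubility of Ba₃(PO₄)₂.
[PO₄³⁻] ≈ 9.67×10⁻² mol L⁻¹ (common ion dominates); [Ba²⁺] = 3s.
Ksp = [Ba²⁺]^3[PO₄³⁻]^2 = (3s)^3(9.67×10⁻²)^2
(3s)^3 = 4.83×10⁻³⁰ / (9.67×10⁻²)^2 = 5.17×10⁻²⁸
s = 2.67×10⁻¹⁰ mol L⁻¹

2.67×10⁻¹⁰ M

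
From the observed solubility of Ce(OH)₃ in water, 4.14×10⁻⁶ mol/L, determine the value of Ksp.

Ksp = 7.93×10⁻²¹

Ce(OH)₃(s) ⇌ Ce³⁺(aq) + 3 OH⁻(aq)
If s mol/L of Ce(OH)₃ dissolves, [Ce³⁺] = s and [OH⁻] = 3s.
Ksp = [Ce³⁺][OH⁻]^3 = s · (3s)^3 = 27s^4
Ksp = 27 × (4.14×10⁻⁶)^4 = 7.93×10⁻²¹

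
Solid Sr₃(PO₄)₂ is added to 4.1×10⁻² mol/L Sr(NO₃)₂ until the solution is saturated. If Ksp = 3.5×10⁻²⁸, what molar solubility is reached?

Sr₃(PO₄)₂(s) ⇌ 3 Sr²⁺(aq) + 2 PO₄³⁻(aq)
The solution already contains Sr²⁺ at 4.1×10⁻² mol/L. Let s be the molar solubility of Sr₃(PO₄)₂.
[Sr²⁺] ≈ 4.1×10⁻² mol/L (common ion dominates); [PO₄³⁻] = 2s.
Ksp = [Sr²⁺]^3[PO₄³⁻]^2 = (4.1×10⁻²)^3(2s)^2
(2s)^2 = 3.5×10⁻²⁸ / (4.1×10⁻²)^3 = 5.1×10⁻²⁴
s = 1.1×10⁻¹² mol/L

1.1×10⁻¹² M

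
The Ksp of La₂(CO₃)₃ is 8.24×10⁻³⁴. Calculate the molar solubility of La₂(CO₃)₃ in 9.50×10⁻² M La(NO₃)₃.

La₂(CO₃)₃(s) ⇌ 2 La³⁺(aq) + 3 CO₃²⁻(aq)
La³⁺ is already present at 9.50×10⁻² M. If s mol/L of La₂(CO₃)₃ dissolves, [CO₃²⁻] = 3s while [La³⁺] ≈ 9.50×10⁻² M.
Ksp = [La³⁺]^2[CO₃²⁻]^3 = (9.50×10⁻²)^2(3s)^3
(3s)^3 = 8.24×10⁻³⁴ / (9.50×10⁻²)^2 = 9.13×10⁻³²
s = 1.50×10⁻¹¹ M

1.50×10⁻¹¹ M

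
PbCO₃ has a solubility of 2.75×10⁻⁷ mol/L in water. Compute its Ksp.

Ksp = 7.56×10⁻¹⁴

PbCO₃(s) ⇌ Pb²⁺(aq) + CO₃²⁻(aq)
With molar solubility s: [Pb²⁺] = s, [CO₃²⁻] = s.
Ksp = [Pb²⁺][CO₃²⁻] = s · s = s^2
Ksp = (2.75×10⁻⁷)^2 = 7.56×10⁻¹⁴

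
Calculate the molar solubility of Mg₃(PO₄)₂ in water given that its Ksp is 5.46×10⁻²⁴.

8.72×10⁻⁶ M

Mg₃(PO₄)₂(s) ⇌ 3 Mg²⁺(aq) + 2 PO₄³⁻(aq)
If s mol/L of Mg₃(PO₄)₂ dissolves, [Mg²⁺] = 3s and [PO₄³⁻] = 2s.
Ksp = [Mg²⁺]^3[PO₄³⁻]^2 = (3s)^3 · (2s)^2 = 108s^5
108s^5 = 5.46×10⁻²⁴  ⇒  s^5 = 5.06×10⁻²⁶
s = 8.72×10⁻⁶ M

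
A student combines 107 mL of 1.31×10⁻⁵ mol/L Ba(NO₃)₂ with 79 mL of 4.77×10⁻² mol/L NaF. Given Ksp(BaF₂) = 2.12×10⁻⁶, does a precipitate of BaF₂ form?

The combined volume is 186 mL.
[Ba²⁺] = (1.31×10⁻⁵)(107)/186 = 7.54×10⁻⁶ mol/L
[F⁻] = (4.77×10⁻²)(79)/186 = 2.03×10⁻² mol/L
Q = [Ba²⁺][F⁻]^2 = 3.09×10⁻⁹
Q < Ksp (3.09×10⁻⁹ vs 2.12×10⁻⁶); the solution remains unsaturated and no precipitate forms.

No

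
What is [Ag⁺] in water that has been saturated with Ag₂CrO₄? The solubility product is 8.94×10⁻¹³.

1.21×10⁻⁴ M

Ag₂CrO₄(s) ⇌ 2 Ag⁺(aq) + CrO₄²⁻(aq)
Call the molar solubility s, so that [Ag⁺] = 2s and [CrO₄²⁻] = s.
Ksp = [Ag⁺]^2[CrO₄²⁻] = (2s)^2 · s = 4s^3 = 8.94×10⁻¹³
s = 6.07×10⁻⁵ mol L⁻¹
[Ag⁺] = 2s = 1.21×10⁻⁴ mol L⁻¹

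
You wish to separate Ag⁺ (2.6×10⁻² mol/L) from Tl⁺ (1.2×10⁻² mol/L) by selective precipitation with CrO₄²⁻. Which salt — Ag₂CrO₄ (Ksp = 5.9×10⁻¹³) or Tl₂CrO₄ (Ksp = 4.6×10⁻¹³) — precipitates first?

Ag₂CrO₄

Precipitation begins when Q = Ksp.
For Ag₂CrO₄: [CrO₄²⁻] = (Ksp/[Ag⁺]^2) = 8.7×10⁻¹⁰ mol/L
For Tl₂CrO₄: [CrO₄²⁻] = (Ksp/[Tl⁺]^2) = 3.2×10⁻⁹ mol/L
Ag₂CrO₄ requires the lower [CrO₄²⁻], so it precipitates first.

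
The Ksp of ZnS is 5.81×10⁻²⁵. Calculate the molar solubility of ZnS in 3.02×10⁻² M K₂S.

1.92×10⁻²³ M

ZnS(s) ⇌ Zn²⁺(aq) + S²⁻(aq)
S²⁻ is already present at 3.02×10⁻² M. If s mol/L of ZnS dissolves, [Zn²⁺] = s while [S²⁻] ≈ 3.02×10⁻² M.
Ksp = [Zn²⁺][S²⁻] = s(3.02×10⁻²)
s = 5.81×10⁻²⁵ / (3.02×10⁻²) = 1.92×10⁻²³
s = 1.92×10⁻²³ M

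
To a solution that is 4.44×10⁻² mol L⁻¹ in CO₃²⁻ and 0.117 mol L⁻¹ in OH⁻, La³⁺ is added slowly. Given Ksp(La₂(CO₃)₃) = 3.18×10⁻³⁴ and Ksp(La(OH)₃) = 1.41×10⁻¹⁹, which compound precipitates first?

Precipitation of each salt begins when its ion product equals Ksp.
For La₂(CO₃)₃: [La³⁺] = (Ksp/[CO₃²⁻]^3)^(1/2) = 1.91×10⁻¹⁵ mol L⁻¹
For La(OH)₃: [La³⁺] = (Ksp/[OH⁻]^3) = 8.80×10⁻¹⁷ mol L⁻¹
Since La(OH)₃ needs less La³⁺ to reach saturation, it precipitates first.

La(OH)₃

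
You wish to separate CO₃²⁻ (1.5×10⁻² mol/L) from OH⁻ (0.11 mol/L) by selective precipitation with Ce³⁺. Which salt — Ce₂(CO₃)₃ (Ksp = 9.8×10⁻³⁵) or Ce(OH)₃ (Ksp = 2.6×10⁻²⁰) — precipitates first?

Ce(OH)₃

Precipitation begins when Q = Ksp.
For Ce₂(CO₃)₃: [Ce³⁺] = (Ksp/[CO₃²⁻]^3)^(1/2) = 5.4×10⁻¹⁵ mol/L
For Ce(OH)₃: [Ce³⁺] = (Ksp/[OH⁻]^3) = 2.0×10⁻¹⁷ mol/L
The smaller threshold [Ce³⁺] is reached first, so Ce(OH)₃ precipitates first.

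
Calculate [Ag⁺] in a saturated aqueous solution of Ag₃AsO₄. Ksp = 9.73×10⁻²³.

4.13×10⁻⁶ M

Ag₃AsO₄(s) ⇌ 3 Ag⁺(aq) + AsO₄³⁻(aq)
Let s be the molar solubility. Then [Ag⁺] = 3s and [AsO₄³⁻] = s.
Ksp = [Ag⁺]^3[AsO₄³⁻] = (3s)^3 · s = 27s^4 = 9.73×10⁻²³
s = 1.38×10⁻⁶ mol L⁻¹
[Ag⁺] = 3s = 4.13×10⁻⁶ mol L⁻¹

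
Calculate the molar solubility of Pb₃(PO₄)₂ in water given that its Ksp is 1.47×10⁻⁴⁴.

6.71×10⁻¹⁰ M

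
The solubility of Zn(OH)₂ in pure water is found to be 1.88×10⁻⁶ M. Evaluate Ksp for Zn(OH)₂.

Ksp = 2.66×10⁻¹⁷

Zn(OH)₂(s) ⇌ Zn²⁺(aq) + 2 OH⁻(aq)
If s mol/L of Zn(OH)₂ dissolves, [Zn²⁺] = s and [OH⁻] = 2s.
Ksp = [Zn²⁺][OH⁻]^2 = s · (2s)^2 = 4s^3
Ksp = 4 × (1.88×10⁻⁶)^3 = 2.66×10⁻¹⁷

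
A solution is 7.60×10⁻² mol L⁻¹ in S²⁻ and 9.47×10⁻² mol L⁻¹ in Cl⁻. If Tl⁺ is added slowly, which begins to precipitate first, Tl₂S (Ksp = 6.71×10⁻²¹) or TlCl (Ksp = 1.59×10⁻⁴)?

Tl₂S

The threshold for precipitation is Q = Ksp.
For Tl₂S: [Tl⁺] = (Ksp/[S²⁻])^(1/2) = 2.97×10⁻¹⁰ mol L⁻¹
For TlCl: [Tl⁺] = (Ksp/[Cl⁻]) = 1.68×10⁻³ mol L⁻¹
The smaller threshold [Tl⁺] is reached first, so Tl₂S precipitates first.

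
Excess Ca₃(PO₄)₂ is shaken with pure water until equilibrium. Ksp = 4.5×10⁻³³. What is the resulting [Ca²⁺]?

4.0×10⁻⁷ M

Ca₃(PO₄)₂(s) ⇌ 3 Ca²⁺(aq) + 2 PO₄³⁻(aq)
For each mole of Ca₃(PO₄)₂ that dissolves per liter, [Ca²⁺] = 3s and [PO₄³⁻] = 2s; let s denote this solubility.
Ksp = [Ca²⁺]^3[PO₄³⁻]^2 = (3s)^3 · (2s)^2 = 108s^5 = 4.5×10⁻³³
s = 1.3×10⁻⁷ mol L⁻¹
[Ca²⁺] = 3s = 4.0×10⁻⁷ mol L⁻¹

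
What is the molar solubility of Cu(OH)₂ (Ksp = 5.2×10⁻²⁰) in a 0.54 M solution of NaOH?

1.8×10⁻¹⁹ M

Cu(OH)₂(s) ⇌ Cu²⁺(aq) + 2 OH⁻(aq)
The solution already contains OH⁻ at 0.54 M. Let s be the molar solubility of Cu(OH)₂.
[OH⁻] ≈ 0.54 M (common ion dominates); [Cu²⁺] = s.
Ksp = [Cu²⁺][OH⁻]^2 = s(0.54)^2
s = 5.2×10⁻²⁰ / (0.54)^2 = 1.8×10⁻¹⁹
s = 1.8×10⁻¹⁹ M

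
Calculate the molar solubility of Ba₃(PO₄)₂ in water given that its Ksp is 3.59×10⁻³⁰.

Ba₃(PO₄)₂(s) ⇌ 3 Ba²⁺(aq) + 2 PO₄³⁻(aq)
With molar solubility s: [Ba²⁺] = 3s, [PO₄³⁻] = 2s.
Ksp = [Ba²⁺]^3[PO₄³⁻]^2 = (3s)^3 · (2s)^2 = 108s^5
108s^5 = 3.59×10⁻³⁰  ⇒  s^5 = 3.32×10⁻³²
Taking the 5th root, s = 5.06×10⁻⁷ mol/L.

5.06×10⁻⁷ M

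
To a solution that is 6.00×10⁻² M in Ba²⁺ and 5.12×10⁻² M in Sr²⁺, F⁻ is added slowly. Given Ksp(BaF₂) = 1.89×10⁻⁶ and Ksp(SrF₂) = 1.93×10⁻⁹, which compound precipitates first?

SrF₂

The threshold for precipitation is Q = Ksp.
For BaF₂: [F⁻] = (Ksp/[Ba²⁺])^(1/2) = 5.61×10⁻³ M
For SrF₂: [F⁻] = (Ksp/[Sr²⁺])^(1/2) = 1.94×10⁻⁴ M
The smaller threshold [F⁻] is reached first, so SrF₂ precipitates first.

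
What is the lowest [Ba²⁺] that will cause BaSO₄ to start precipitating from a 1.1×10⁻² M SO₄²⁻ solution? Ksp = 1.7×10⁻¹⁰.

1.5×10⁻⁸ M

Precipitation of each salt begins when its ion product equals Ksp.
BaSO₄(s) ⇌ Ba²⁺(aq) + SO₄²⁻(aq)
Ksp = [Ba²⁺][SO₄²⁻] = [Ba²⁺](1.1×10⁻²)
[Ba²⁺] = 1.7×10⁻¹⁰ / (1.1×10⁻²) = 1.5×10⁻⁸
[Ba²⁺] = 1.5×10⁻⁸ M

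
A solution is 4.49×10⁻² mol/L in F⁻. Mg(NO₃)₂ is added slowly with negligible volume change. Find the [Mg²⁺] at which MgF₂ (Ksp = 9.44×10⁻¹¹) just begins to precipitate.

Each salt precipitates once Q = Ksp for that salt.
MgF₂(s) ⇌ Mg²⁺(aq) + 2 F⁻(aq)
Ksp = [Mg²⁺][F⁻]^2 = [Mg²⁺](4.49×10⁻²)^2
[Mg²⁺] = 9.44×10⁻¹¹ / (4.49×10⁻²)^2 = 4.68×10⁻⁸
[Mg²⁺] = 4.68×10⁻⁸ mol/L

4.68×10⁻⁸ M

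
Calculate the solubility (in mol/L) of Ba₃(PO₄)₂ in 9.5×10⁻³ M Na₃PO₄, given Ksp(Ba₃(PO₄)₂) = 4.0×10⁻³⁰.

1.2×10⁻⁹ M

Ba₃(PO₄)₂(s) ⇌ 3 Ba²⁺(aq) + 2 PO₄³⁻(aq)
Let s be the solubility of Ba₃(PO₄)₂ here. The common ion gives [PO₄³⁻] ≈ 9.5×10⁻³ M, and [Ba²⁺] = 3s.
Ksp = [Ba²⁺]^3[PO₄³⁻]^2 = (3s)^3(9.5×10⁻³)^2
(3s)^3 = 4.0×10⁻³⁰ / (9.5×10⁻³)^2 = 4.4×10⁻²⁶
s = 1.2×10⁻⁹ M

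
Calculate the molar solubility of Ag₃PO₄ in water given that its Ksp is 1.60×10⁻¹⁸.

Ag₃PO₄(s) ⇌ 3 Ag⁺(aq) + PO₄³⁻(aq)
If s mol/L of Ag₃PO₄ dissolves, [Ag⁺] = 3s and [PO₄³⁻] = s.
Ksp = [Ag⁺]^3[PO₄³⁻] = (3s)^3 · s = 27s^4
27s^4 = 1.60×10⁻¹⁸  ⇒  s^4 = 5.93×10⁻²⁰
s = (5.93×10⁻²⁰)^(1/4) = 1.56×10⁻⁵ mol L⁻¹

1.56×10⁻⁵ M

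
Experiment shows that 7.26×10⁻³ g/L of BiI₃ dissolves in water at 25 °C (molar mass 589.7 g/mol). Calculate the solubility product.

Ksp = 6.20×10⁻¹⁹

s = (7.26×10⁻³ g L⁻¹)/(589.7 g mol⁻¹) = 1.2311×10⁻⁵ M
BiI₃(s) ⇌ Bi³⁺(aq) + 3 I⁻(aq)
If s mol/L of BiI₃ dissolves, [Bi³⁺] = s and [I⁻] = 3s.
Ksp = [Bi³⁺][I⁻]^3 = s · (3s)^3 = 27s^4
Ksp = 27 × (1.2311×10⁻⁵)^4 = 6.20×10⁻¹⁹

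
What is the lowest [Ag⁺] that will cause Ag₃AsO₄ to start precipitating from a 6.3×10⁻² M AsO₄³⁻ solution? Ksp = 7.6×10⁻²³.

Precipitation of each salt begins when its ion product equals Ksp.
Ag₃AsO₄(s) ⇌ 3 Ag⁺(aq) + AsO₄³⁻(aq)
Ksp = [Ag⁺]^3[AsO₄³⁻] = [Ag⁺]^3(6.3×10⁻²)
[Ag⁺]^3 = 7.6×10⁻²³ / (6.3×10⁻²) = 1.2×10⁻²¹
[Ag⁺] = 1.1×10⁻⁷ M

1.1×10⁻⁷ M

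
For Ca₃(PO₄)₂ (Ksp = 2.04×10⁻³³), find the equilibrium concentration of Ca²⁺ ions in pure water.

3.41×10⁻⁷ M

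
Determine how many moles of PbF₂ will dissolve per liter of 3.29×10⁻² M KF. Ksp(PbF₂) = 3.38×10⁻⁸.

PbF₂(s) ⇌ Pb²⁺(aq) + 2 F⁻(aq)
Let s be the solubility of PbF₂ here. The common ion gives [F⁻] ≈ 3.29×10⁻² M, and [Pb²⁺] = s.
Ksp = [Pb²⁺][F⁻]^2 = s(3.29×10⁻²)^2
s = 3.38×10⁻⁸ / (3.29×10⁻²)^2 = 3.12×10⁻⁵
s = 3.12×10⁻⁵ M

3.12×10⁻⁵ M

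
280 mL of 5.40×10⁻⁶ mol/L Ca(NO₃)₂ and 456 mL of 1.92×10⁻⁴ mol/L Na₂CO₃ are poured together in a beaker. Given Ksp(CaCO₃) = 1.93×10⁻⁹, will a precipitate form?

No

After mixing, V = 280 mL + 456 mL = 736 mL.
[Ca²⁺] = (5.40×10⁻⁶)(280)/736 = 2.05×10⁻⁶ mol/L
[CO₃²⁻] = (1.92×10⁻⁴)(456)/736 = 1.19×10⁻⁴ mol/L
Q = [Ca²⁺][CO₃²⁻] = 2.44×10⁻¹⁰
Q < Ksp (2.44×10⁻¹⁰ vs 1.93×10⁻⁹); the solution remains unsaturated and no precipitate forms.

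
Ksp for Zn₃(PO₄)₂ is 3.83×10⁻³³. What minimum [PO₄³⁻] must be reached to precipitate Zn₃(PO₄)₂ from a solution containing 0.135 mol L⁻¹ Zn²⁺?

The threshold for precipitation is Q = Ksp.
Zn₃(PO₄)₂(s) ⇌ 3 Zn²⁺(aq) + 2 PO₄³⁻(aq)
Ksp = [Zn²⁺]^3[PO₄³⁻]^2 = [PO₄³⁻]^2(0.135)^3
[PO₄³⁻]^2 = 3.83×10⁻³³ / (0.135)^3 = 1.56×10⁻³⁰
[PO₄³⁻] = 1.25×10⁻¹⁵ mol L⁻¹

1.25×10⁻¹⁵ M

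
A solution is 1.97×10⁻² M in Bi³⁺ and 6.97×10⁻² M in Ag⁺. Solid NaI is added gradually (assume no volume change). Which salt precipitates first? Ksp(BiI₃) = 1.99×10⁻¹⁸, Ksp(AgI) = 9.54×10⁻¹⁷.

The threshold for precipitation is Q = Ksp.
For BiI₃: [I⁻] = (Ksp/[Bi³⁺])^(1/3) = 4.66×10⁻⁶ M
For AgI: [I⁻] = (Ksp/[Ag⁺]) = 1.37×10⁻¹⁵ M
The smaller threshold [I⁻] is reached first, so AgI precipitates first.

AgI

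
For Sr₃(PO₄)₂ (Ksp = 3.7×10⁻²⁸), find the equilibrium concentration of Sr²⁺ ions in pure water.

3.8×10⁻⁶ M

Sr₃(PO₄)₂(s) ⇌ 3 Sr²⁺(aq) + 2 PO₄³⁻(aq)
Let s be the molar solubility. Then [Sr²⁺] = 3s and [PO₄³⁻] = 2s.
Ksp = [Sr²⁺]^3[PO₄³⁻]^2 = (3s)^3 · (2s)^2 = 108s^5 = 3.7×10⁻²⁸
s = 1.3×10⁻⁶ mol L⁻¹
[Sr²⁺] = 3s = 3.8×10⁻⁶ mol L⁻¹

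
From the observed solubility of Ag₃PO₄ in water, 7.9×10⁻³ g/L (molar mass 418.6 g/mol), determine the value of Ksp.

Ksp = 3.4×10⁻¹⁸

Convert to molarity: s = 7.9×10⁻³ / 418.6 = 1.887×10⁻⁵ mol/L
Ag₃PO₄(s) ⇌ 3 Ag⁺(aq) + PO₄³⁻(aq)
If s mol/L of Ag₃PO₄ dissolves, [Ag⁺] = 3s and [PO₄³⁻] = s.
Ksp = [Ag⁺]^3[PO₄³⁻] = (3s)^3 · s = 27s^4
Ksp = 27 × (1.887×10⁻⁵)^4 = 3.4×10⁻¹⁸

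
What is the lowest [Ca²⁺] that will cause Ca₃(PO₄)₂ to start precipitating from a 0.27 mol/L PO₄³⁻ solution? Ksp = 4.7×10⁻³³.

Precipitation begins when Q = Ksp.
Ca₃(PO₄)₂(s) ⇌ 3 Ca²⁺(aq) + 2 PO₄³⁻(aq)
Ksp = [Ca²⁺]^3[PO₄³⁻]^2 = [Ca²⁺]^3(0.27)^2
[Ca²⁺]^3 = 4.7×10⁻³³ / (0.27)^2 = 6.4×10⁻³²
[Ca²⁺] = 4.0×10⁻¹¹ mol/L

4.0×10⁻¹¹ M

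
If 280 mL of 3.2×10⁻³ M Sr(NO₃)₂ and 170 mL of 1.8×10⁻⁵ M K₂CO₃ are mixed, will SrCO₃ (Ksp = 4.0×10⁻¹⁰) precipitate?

After mixing, V = 280 mL + 170 mL = 450 mL.
[Sr²⁺] = (3.2×10⁻³)(280)/450 = 2.0×10⁻³ M
[CO₃²⁻] = (1.8×10⁻⁵)(170)/450 = 6.8×10⁻⁶ M
Q = [Sr²⁺][CO₃²⁻] = 1.4×10⁻⁸
Q = 1.4×10⁻⁸ > Ksp = 4.0×10⁻¹⁰, so the solution is supersaturated and SrCO₃ precipitates.

Yes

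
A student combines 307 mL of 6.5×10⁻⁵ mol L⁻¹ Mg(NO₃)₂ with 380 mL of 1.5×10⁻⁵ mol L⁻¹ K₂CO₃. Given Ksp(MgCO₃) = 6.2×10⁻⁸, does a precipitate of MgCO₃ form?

No

Total volume after mixing = 307 + 380 = 687 mL.
[Mg²⁺] = (6.5×10⁻⁵)(307)/687 = 2.9×10⁻⁵ mol L⁻¹
[CO₃²⁻] = (1.5×10⁻⁵)(380)/687 = 8.3×10⁻⁶ mol L⁻¹
Q = [Mg²⁺][CO₃²⁻] = 2.4×10⁻¹⁰
Q = 2.4×10⁻¹⁰ < Ksp = 6.2×10⁻⁸, so the solution is unsaturated and no precipitate forms.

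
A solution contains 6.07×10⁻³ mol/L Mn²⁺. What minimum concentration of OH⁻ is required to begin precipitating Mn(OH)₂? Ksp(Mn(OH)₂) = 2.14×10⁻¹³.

Precipitation of each salt begins when its ion product equals Ksp.
Mn(OH)₂(s) ⇌ Mn²⁺(aq) + 2 OH⁻(aq)
Ksp = [Mn²⁺][OH⁻]^2 = [OH⁻]^2(6.07×10⁻³)
[OH⁻]^2 = 2.14×10⁻¹³ / (6.07×10⁻³) = 3.53×10⁻¹¹
[OH⁻] = 5.94×10⁻⁶ mol/L

5.94×10⁻⁶ M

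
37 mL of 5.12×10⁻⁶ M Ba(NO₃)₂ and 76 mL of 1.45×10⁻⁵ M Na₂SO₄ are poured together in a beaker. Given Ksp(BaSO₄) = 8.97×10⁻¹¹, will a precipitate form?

No

After mixing, V = 37 mL + 76 mL = 113 mL.
[Ba²⁺] = (5.12×10⁻⁶)(37)/113 = 1.68×10⁻⁶ M
[SO₄²⁻] = (1.45×10⁻⁵)(76)/113 = 9.75×10⁻⁶ M
Q = [Ba²⁺][SO₄²⁻] = 1.63×10⁻¹¹
Since Q (1.63×10⁻¹¹) is less than Ksp (8.97×10⁻¹¹), no BaSO₄ precipitates.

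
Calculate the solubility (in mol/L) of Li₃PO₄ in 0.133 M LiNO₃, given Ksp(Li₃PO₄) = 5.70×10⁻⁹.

2.42×10⁻⁶ M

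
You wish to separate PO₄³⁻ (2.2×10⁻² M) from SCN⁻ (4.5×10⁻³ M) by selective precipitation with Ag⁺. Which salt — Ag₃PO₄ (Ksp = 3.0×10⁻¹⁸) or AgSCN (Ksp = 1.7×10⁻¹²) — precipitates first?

A salt starts to precipitate once the ion product Q reaches its Ksp.
For Ag₃PO₄: [Ag⁺] = (Ksp/[PO₄³⁻])^(1/3) = 5.1×10⁻⁶ M
For AgSCN: [Ag⁺] = (Ksp/[SCN⁻]) = 3.8×10⁻¹⁰ M
The smaller threshold [Ag⁺] is reached first, so AgSCN precipitates first.

AgSCN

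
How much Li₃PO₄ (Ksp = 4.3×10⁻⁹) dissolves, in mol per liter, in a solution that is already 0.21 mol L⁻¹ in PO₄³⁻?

9.1×10⁻⁴ M

Li₃PO₄(s) ⇌ 3 Li⁺(aq) + PO₄³⁻(aq)
The solution already contains PO₄³⁻ at 0.21 mol L⁻¹. Let s be the molar solubility of Li₃PO₄.
[PO₄³⁻] ≈ 0.21 mol L⁻¹ (common ion dominates); [Li⁺] = 3s.
Ksp = [Li⁺]^3[PO₄³⁻] = (3s)^3(0.21)
(3s)^3 = 4.3×10⁻⁹ / (0.21) = 2.0×10⁻⁸
s = 9.1×10⁻⁴ mol L⁻¹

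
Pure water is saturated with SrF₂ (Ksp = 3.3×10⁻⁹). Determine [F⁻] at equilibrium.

1.9×10⁻³ M

SrF₂(s) ⇌ Sr²⁺(aq) + 2 F⁻(aq)
With molar solubility s: [Sr²⁺] = s, [F⁻] = 2s.
Ksp = [Sr²⁺][F⁻]^2 = s · (2s)^2 = 4s^3 = 3.3×10⁻⁹
s = 9.4×10⁻⁴ M
[F⁻] = 2s = 1.9×10⁻³ M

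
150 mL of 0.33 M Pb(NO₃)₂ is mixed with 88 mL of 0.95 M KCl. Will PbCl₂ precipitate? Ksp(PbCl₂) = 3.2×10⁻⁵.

After mixing, V = 150 mL + 88 mL = 238 mL.
[Pb²⁺] = (0.33)(150)/238 = 0.21 M
[Cl⁻] = (0.95)(88)/238 = 0.35 M
Q = [Pb²⁺][Cl⁻]^2 = 2.6×10⁻²
Since Q (2.6×10⁻²) exceeds Ksp (3.2×10⁻⁵), PbCl₂ will precipitate.

Yes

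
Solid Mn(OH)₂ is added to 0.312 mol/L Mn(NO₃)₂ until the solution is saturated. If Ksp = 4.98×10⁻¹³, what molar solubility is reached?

Mn(OH)₂(s) ⇌ Mn²⁺(aq) + 2 OH⁻(aq)
With Mn²⁺ already at 0.312 mol/L and s small, take [Mn²⁺] ≈ 0.312 mol/L and [OH⁻] = 2s.
Ksp = [Mn²⁺][OH⁻]^2 = (0.312)(2s)^2
(2s)^2 = 4.98×10⁻¹³ / (0.312) = 1.60×10⁻¹²
s = 6.32×10⁻⁷ mol/L

6.32×10⁻⁷ M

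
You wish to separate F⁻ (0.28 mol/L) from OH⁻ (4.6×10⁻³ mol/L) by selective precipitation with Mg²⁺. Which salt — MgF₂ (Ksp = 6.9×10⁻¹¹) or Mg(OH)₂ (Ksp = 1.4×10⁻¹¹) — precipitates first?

Each salt precipitates once Q = Ksp for that salt.
For MgF₂: [Mg²⁺] = (Ksp/[F⁻]^2) = 8.8×10⁻¹⁰ mol/L
For Mg(OH)₂: [Mg²⁺] = (Ksp/[OH⁻]^2) = 6.6×10⁻⁷ mol/L
MgF₂ requires the lower [Mg²⁺], so it precipitates first.

MgF₂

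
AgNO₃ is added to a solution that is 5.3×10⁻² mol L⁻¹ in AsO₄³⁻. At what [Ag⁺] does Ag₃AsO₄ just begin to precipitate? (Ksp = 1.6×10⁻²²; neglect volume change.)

1.4×10⁻⁷ M

Each salt precipitates once Q = Ksp for that salt.
Ag₃AsO₄(s) ⇌ 3 Ag⁺(aq) + AsO₄³⁻(aq)
Ksp = [Ag⁺]^3[AsO₄³⁻] = [Ag⁺]^3(5.3×10⁻²)
[Ag⁺]^3 = 1.6×10⁻²² / (5.3×10⁻²) = 3.0×10⁻²¹
[Ag⁺] = 1.4×10⁻⁷ mol L⁻¹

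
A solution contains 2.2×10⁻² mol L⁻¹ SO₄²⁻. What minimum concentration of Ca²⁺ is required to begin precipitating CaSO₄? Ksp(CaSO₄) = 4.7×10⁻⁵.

Each salt precipitates once Q = Ksp for that salt.
CaSO₄(s) ⇌ Ca²⁺(aq) + SO₄²⁻(aq)
Ksp = [Ca²⁺][SO₄²⁻] = [Ca²⁺](2.2×10⁻²)
[Ca²⁺] = 4.7×10⁻⁵ / (2.2×10⁻²) = 2.1×10⁻³
[Ca²⁺] = 2.1×10⁻³ mol L⁻¹

2.1×10⁻³ M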